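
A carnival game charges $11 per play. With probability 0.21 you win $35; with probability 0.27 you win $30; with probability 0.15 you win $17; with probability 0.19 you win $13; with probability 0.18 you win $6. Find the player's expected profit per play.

E[payout] = 35·0.21 + 30·0.27 + 17·0.15 + 13·0.19 + 6·0.18
 = 7.35 + 8.1 + 2.55 + 2.47 + 1.08
 = 21.55
Net = 21.55 - 11 = 10.55

10.55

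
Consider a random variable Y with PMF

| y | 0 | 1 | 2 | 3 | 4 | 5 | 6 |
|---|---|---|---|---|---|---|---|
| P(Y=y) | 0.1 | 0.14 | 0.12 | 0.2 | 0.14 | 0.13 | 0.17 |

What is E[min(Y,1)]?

0.9

E[min(Y,1)] = Σ min(y,1)·P(Y=y)
 = 0·0.1 + 1·0.14 + 1·0.12 + 1·0.2 + 1·0.14 + 1·0.13 + 1·0.17
 = 0 + 0.14 + 0.12 + 0.2 + 0.14 + 0.13 + 0.17
 = 0.9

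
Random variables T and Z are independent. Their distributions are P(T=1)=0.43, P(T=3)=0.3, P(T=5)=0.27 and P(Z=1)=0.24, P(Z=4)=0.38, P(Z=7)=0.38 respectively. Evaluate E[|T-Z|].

2.7516

E[|T-Z|] = Σ_t Σ_z |t-z| · P(T=t)P(Z=z)
 = 0·0.1032 + 3·0.1634 + 6·0.1634 + 2·0.072 + 1·0.114 + 4·0.114 + 4·0.0648 + 1·0.1026 + 2·0.1026
 = 0 + 0.4902 + 0.9804 + 0.144 + 0.114 + 0.456 + 0.2592 + 0.1026 + 0.2052
 = 2.7516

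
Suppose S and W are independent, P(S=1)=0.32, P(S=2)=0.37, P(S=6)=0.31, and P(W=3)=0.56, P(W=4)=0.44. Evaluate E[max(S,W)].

4.2336

E[max(S,W)] = Σ_s Σ_w max(s,w) · P(S=s)P(W=w)
 = 3·0.1792 + 4·0.1408 + 3·0.2072 + 4·0.1628 + 6·0.1736 + 6·0.1364
 = 0.5376 + 0.5632 + 0.6216 + 0.6512 + 1.0416 + 0.8184
 = 4.2336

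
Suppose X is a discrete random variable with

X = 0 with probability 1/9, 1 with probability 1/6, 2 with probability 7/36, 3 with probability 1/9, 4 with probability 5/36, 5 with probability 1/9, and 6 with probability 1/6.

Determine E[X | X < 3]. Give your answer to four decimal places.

P(X < 3) = 1/9 + 1/6 + 7/36 = 17/36.
E[X | X < 3] = [0·1/9 + 1·1/6 + 2·7/36] / (17/36)
 = 5/9 / (17/36)
 = 20/17

1.1765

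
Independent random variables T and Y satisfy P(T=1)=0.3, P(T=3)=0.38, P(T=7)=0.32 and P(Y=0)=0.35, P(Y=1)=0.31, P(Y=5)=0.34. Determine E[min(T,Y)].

E[min(T,Y)] = Σ_t Σ_y min(t,y) · P(T=t)P(Y=y)
 = 0·0.105 + 1·0.093 + 1·0.102 + 0·0.133 + 1·0.1178 + 3·0.1292 + 0·0.112 + 1·0.0992 + 5·0.1088
 = 0 + 0.093 + 0.102 + 0 + 0.1178 + 0.3876 + 0 + 0.0992 + 0.544
 = 1.3436

1.3436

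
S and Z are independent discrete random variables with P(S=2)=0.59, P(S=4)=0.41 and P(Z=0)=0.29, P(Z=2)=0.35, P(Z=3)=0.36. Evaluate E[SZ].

5.0196

E[SZ] = Σ_s Σ_z sz · P(S=s)P(Z=z)
 = 0·0.1711 + 4·0.2065 + 6·0.2124 + 0·0.1189 + 8·0.1435 + 12·0.1476
 = 0 + 0.826 + 1.2744 + 0 + 1.148 + 1.7712
 = 5.0196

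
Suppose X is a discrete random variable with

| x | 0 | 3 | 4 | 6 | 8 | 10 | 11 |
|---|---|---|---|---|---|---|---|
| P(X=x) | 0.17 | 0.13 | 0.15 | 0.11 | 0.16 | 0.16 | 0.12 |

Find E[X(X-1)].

E[X(X-1)] = Σ x(x-1)·P(X=x)
 = 0·0.17 + 6·0.13 + 12·0.15 + 30·0.11 + 56·0.16 + 90·0.16 + 110·0.12
 = 0 + 0.78 + 1.8 + 3.3 + 8.96 + 14.4 + 13.2
 = 42.44

42.44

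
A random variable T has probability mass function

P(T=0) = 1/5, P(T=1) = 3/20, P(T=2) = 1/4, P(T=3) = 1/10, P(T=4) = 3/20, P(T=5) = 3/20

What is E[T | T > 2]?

4.125

P(T > 2) = 1/10 + 3/20 + 3/20 = 2/5.
E[T | T > 2] = [3·1/10 + 4·3/20 + 5·3/20] / (2/5)
 = 33/20 / (2/5)
 = 33/8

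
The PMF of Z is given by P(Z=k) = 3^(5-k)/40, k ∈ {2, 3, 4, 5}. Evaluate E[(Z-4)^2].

2.95

E[(Z-4)^2] = Σ (z-4)^2·P(Z=z)
 = 4·27/40 + 1·9/40 + 0·3/40 + 1·1/40
 = 27/10 + 9/40 + 0 + 1/40
 = 59/20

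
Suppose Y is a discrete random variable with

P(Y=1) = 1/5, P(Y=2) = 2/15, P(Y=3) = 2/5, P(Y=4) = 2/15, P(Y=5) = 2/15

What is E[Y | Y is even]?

3

P(Y is even) = 2/15 + 2/15 = 4/15.
E[Y | Y is even] = [2·2/15 + 4·2/15] / (4/15)
 = 4/5 / (4/15)
 = 3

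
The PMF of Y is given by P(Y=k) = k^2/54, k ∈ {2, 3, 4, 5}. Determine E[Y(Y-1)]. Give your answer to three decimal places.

13.963

E[Y(Y-1)] = Σ y(y-1)·P(Y=y)
 = 2·2/27 + 6·1/6 + 12·8/27 + 20·25/54
 = 4/27 + 1 + 32/9 + 250/27
 = 377/27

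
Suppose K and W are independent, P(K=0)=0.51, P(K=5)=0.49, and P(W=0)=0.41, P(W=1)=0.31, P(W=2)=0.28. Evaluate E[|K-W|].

2.4674

E[|K-W|] = Σ_k Σ_w |k-w| · P(K=k)P(W=w)
 = 0·0.2091 + 1·0.1581 + 2·0.1428 + 5·0.2009 + 4·0.1519 + 3·0.1372
 = 0 + 0.1581 + 0.2856 + 1.0045 + 0.6076 + 0.4116
 = 2.4674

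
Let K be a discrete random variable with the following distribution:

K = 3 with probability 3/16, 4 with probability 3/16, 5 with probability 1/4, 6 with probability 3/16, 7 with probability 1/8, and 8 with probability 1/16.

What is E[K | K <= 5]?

P(K <= 5) = 3/16 + 3/16 + 1/4 = 5/8.
E[K | K <= 5] = [3·3/16 + 4·3/16 + 5·1/4] / (5/8)
 = 41/16 / (5/8)
 = 41/10

4.1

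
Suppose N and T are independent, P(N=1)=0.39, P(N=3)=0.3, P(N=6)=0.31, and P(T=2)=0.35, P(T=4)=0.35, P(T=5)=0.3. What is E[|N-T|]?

E[|N-T|] = Σ_n Σ_t |n-t| · P(N=n)P(T=t)
 = 1·0.1365 + 3·0.1365 + 4·0.117 + 1·0.105 + 1·0.105 + 2·0.09 + 4·0.1085 + 2·0.1085 + 1·0.093
 = 0.1365 + 0.4095 + 0.468 + 0.105 + 0.105 + 0.18 + 0.434 + 0.217 + 0.093
 = 2.148

2.148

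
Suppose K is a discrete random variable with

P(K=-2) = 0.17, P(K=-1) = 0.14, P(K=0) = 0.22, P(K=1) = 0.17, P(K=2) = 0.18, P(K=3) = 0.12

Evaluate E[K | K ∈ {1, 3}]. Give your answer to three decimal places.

1.828

P(K ∈ {1, 3}) = 0.17 + 0.12 = 0.29.
E[K | K ∈ {1, 3}] = [1·0.17 + 3·0.12] / 0.29
 = 0.53 / 0.29
 = 53/29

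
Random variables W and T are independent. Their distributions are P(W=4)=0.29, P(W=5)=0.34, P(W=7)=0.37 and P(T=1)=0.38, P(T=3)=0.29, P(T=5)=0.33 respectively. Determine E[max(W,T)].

5.5457

E[max(W,T)] = Σ_w Σ_t max(w,t) · P(W=w)P(T=t)
 = 4·0.1102 + 4·0.0841 + 5·0.0957 + 5·0.1292 + 5·0.0986 + 5·0.1122 + 7·0.1406 + 7·0.1073 + 7·0.1221
 = 0.4408 + 0.3364 + 0.4785 + 0.646 + 0.493 + 0.561 + 0.9842 + 0.7511 + 0.8547
 = 5.5457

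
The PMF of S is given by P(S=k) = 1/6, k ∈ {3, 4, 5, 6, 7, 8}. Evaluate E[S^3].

214.5

E[S^3] = Σ s^3·P(S=s)
 = 27·1/6 + 64·1/6 + 125·1/6 + 216·1/6 + 343·1/6 + 512·1/6
 = 9/2 + 32/3 + 125/6 + 36 + 343/6 + 256/3
 = 429/2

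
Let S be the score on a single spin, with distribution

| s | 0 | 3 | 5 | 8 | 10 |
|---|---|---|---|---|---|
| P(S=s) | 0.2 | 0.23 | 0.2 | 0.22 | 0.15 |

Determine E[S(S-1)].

E[S(S-1)] = Σ s(s-1)·P(S=s)
 = 0·0.2 + 6·0.23 + 20·0.2 + 56·0.22 + 90·0.15
 = 0 + 1.38 + 4 + 12.32 + 13.5
 = 31.2

31.2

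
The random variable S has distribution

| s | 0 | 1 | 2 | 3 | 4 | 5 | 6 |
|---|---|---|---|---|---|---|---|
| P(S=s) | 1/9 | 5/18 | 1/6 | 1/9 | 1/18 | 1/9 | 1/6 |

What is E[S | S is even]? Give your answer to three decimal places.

P(S is even) = 1/9 + 1/6 + 1/18 + 1/6 = 1/2.
E[S | S is even] = [0·1/9 + 2·1/6 + 4·1/18 + 6·1/6] / (1/2)
 = 14/9 / (1/2)
 = 28/9

3.111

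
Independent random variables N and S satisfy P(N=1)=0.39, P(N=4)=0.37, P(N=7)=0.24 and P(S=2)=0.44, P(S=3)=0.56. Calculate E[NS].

E[NS] = Σ_n Σ_s ns · P(N=n)P(S=s)
 = 2·0.1716 + 3·0.2184 + 8·0.1628 + 12·0.2072 + 14·0.1056 + 21·0.1344
 = 0.3432 + 0.6552 + 1.3024 + 2.4864 + 1.4784 + 2.8224
 = 9.088

9.088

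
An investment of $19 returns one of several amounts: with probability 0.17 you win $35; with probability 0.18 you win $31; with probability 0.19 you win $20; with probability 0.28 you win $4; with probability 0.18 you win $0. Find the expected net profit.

-2.55

E[payout] = 35·0.17 + 31·0.18 + 20·0.19 + 4·0.28 + 0·0.18
 = 5.95 + 5.58 + 3.8 + 1.12 + 0
 = 16.45
Net = 16.45 - 19 = -2.55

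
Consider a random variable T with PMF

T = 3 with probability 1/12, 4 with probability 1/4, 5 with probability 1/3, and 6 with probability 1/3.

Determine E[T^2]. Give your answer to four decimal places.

25.0833

E[T^2] = Σ t^2·P(T=t)
 = 9·1/12 + 16·1/4 + 25·1/3 + 36·1/3
 = 3/4 + 4 + 25/3 + 12
 = 301/12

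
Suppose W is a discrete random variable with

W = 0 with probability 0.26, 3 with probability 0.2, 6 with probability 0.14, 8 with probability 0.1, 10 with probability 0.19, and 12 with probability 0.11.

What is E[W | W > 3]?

P(W > 3) = 0.14 + 0.1 + 0.19 + 0.11 = 0.54.
E[W | W > 3] = [6·0.14 + 8·0.1 + 10·0.19 + 12·0.11] / 0.54
 = 4.86 / 0.54
 = 9

9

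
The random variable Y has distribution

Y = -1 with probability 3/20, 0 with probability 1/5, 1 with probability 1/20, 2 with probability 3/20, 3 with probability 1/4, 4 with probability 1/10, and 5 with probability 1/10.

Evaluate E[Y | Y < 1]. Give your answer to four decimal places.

-0.4286

P(Y < 1) = 3/20 + 1/5 = 7/20.
E[Y | Y < 1] = [(-1)·3/20 + 0·1/5] / (7/20)
 = -3/20 / (7/20)
 = -3/7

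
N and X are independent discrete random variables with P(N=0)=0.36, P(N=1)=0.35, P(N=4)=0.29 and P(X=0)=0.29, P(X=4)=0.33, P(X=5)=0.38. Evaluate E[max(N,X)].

E[max(N,X)] = Σ_n Σ_x max(n,x) · P(N=n)P(X=x)
 = 0·0.1044 + 4·0.1188 + 5·0.1368 + 1·0.1015 + 4·0.1155 + 5·0.133 + 4·0.0841 + 4·0.0957 + 5·0.1102
 = 0 + 0.4752 + 0.684 + 0.1015 + 0.462 + 0.665 + 0.3364 + 0.3828 + 0.551
 = 3.6579

3.6579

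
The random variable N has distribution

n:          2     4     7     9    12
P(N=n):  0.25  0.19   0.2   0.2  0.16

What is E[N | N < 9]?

4.15625

P(N < 9) = 0.25 + 0.19 + 0.2 = 0.64.
E[N | N < 9] = [2·0.25 + 4·0.19 + 7·0.2] / 0.64
 = 2.66 / 0.64
 = 133/32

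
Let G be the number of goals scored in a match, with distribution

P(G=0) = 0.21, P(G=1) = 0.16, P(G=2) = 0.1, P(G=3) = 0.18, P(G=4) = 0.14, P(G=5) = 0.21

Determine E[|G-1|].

E[|G-1|] = Σ |g-1|·P(G=g)
 = 1·0.21 + 0·0.16 + 1·0.1 + 2·0.18 + 3·0.14 + 4·0.21
 = 0.21 + 0 + 0.1 + 0.36 + 0.42 + 0.84
 = 1.93

1.93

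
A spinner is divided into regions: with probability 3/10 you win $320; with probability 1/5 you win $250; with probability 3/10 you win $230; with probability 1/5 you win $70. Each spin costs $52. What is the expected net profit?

E[payout] = 320·3/10 + 250·1/5 + 230·3/10 + 70·1/5
 = 96 + 50 + 69 + 14
 = 229
Net = 229 - 52 = 177

177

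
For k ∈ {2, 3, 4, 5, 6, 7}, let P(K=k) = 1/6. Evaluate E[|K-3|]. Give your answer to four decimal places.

1.8333

E[|K-3|] = Σ |k-3|·P(K=k)
 = 1·1/6 + 0·1/6 + 1·1/6 + 2·1/6 + 3·1/6 + 4·1/6
 = 1/6 + 0 + 1/6 + 1/3 + 1/2 + 2/3
 = 11/6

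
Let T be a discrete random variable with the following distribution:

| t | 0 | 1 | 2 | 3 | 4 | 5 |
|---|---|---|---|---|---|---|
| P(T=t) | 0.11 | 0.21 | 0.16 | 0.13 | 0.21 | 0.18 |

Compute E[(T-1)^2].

5.56

E[(T-1)^2] = Σ (t-1)^2·P(T=t)
 = 1·0.11 + 0·0.21 + 1·0.16 + 4·0.13 + 9·0.21 + 16·0.18
 = 0.11 + 0 + 0.16 + 0.52 + 1.89 + 2.88
 = 5.56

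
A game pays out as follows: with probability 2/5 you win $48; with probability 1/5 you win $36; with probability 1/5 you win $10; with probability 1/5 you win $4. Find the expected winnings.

29.2

E[payout] = 48·2/5 + 36·1/5 + 10·1/5 + 4·1/5
 = 96/5 + 36/5 + 2 + 4/5
 = 146/5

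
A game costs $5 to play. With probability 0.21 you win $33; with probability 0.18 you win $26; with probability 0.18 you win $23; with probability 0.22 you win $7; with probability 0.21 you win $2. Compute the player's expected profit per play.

12.71

E[payout] = 33·0.21 + 26·0.18 + 23·0.18 + 7·0.22 + 2·0.21
 = 6.93 + 4.68 + 4.14 + 1.54 + 0.42
 = 17.71
Net = 17.71 - 5 = 12.71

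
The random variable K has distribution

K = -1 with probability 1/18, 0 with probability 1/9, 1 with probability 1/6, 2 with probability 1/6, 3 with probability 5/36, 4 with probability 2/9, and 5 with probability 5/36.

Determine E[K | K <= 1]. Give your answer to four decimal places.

0.3333

P(K <= 1) = 1/18 + 1/9 + 1/6 = 1/3.
E[K | K <= 1] = [(-1)·1/18 + 0·1/9 + 1·1/6] / (1/3)
 = 1/9 / (1/3)
 = 1/3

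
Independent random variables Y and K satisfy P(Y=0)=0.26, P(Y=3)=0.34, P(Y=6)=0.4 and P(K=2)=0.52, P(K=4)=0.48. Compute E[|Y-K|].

2.3256

E[|Y-K|] = Σ_y Σ_k |y-k| · P(Y=y)P(K=k)
 = 2·0.1352 + 4·0.1248 + 1·0.1768 + 1·0.1632 + 4·0.208 + 2·0.192
 = 0.2704 + 0.4992 + 0.1768 + 0.1632 + 0.832 + 0.384
 = 2.3256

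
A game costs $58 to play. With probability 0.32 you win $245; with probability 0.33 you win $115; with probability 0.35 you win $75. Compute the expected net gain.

E[payout] = 245·0.32 + 115·0.33 + 75·0.35
 = 78.4 + 37.95 + 26.25
 = 142.6
Net = 142.6 - 58 = 84.6

84.6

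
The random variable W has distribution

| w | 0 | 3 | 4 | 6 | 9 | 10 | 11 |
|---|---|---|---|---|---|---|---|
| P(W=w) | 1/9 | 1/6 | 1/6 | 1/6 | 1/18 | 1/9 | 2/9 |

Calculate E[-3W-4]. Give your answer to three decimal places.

-22.667

E[-3W-4] = Σ (-3w-4)·P(W=w)
 = (-4)·1/9 + (-13)·1/6 + (-16)·1/6 + (-22)·1/6 + (-31)·1/18 + (-34)·1/9 + (-37)·2/9
 = (-4/9) + (-13/6) + (-8/3) + (-11/3) + (-31/18) + (-34/9) + (-74/9)
 = -68/3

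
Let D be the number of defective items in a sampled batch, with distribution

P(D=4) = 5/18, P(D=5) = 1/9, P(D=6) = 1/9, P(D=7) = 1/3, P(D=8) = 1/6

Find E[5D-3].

E[5D-3] = Σ (5d-3)·P(D=d)
 = 17·5/18 + 22·1/9 + 27·1/9 + 32·1/3 + 37·1/6
 = 85/18 + 22/9 + 3 + 32/3 + 37/6
 = 27

27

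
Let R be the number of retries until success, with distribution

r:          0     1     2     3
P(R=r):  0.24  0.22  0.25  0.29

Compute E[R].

E[R] = Σ r·P(R=r)
 = 0·0.24 + 1·0.22 + 2·0.25 + 3·0.29
 = 0 + 0.22 + 0.5 + 0.87
 = 1.59

1.59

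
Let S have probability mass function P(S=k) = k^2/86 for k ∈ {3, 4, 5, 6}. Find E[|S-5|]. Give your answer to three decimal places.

E[|S-5|] = Σ |s-5|·P(S=s)
 = 2·9/86 + 1·8/43 + 0·25/86 + 1·18/43
 = 9/43 + 8/43 + 0 + 18/43
 = 35/43

0.814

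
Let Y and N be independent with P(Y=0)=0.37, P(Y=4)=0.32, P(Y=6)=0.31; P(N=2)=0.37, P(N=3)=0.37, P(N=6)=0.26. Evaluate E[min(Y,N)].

1.9819

E[min(Y,N)] = Σ_y Σ_n min(y,n) · P(Y=y)P(N=n)
 = 0·0.1369 + 0·0.1369 + 0·0.0962 + 2·0.1184 + 3·0.1184 + 4·0.0832 + 2·0.1147 + 3·0.1147 + 6·0.0806
 = 0 + 0 + 0 + 0.2368 + 0.3552 + 0.3328 + 0.2294 + 0.3441 + 0.4836
 = 1.9819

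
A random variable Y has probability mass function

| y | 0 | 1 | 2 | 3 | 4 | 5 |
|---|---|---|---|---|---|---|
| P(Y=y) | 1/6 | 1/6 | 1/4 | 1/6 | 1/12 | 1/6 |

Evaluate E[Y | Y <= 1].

P(Y <= 1) = 1/6 + 1/6 = 1/3.
E[Y | Y <= 1] = [0·1/6 + 1·1/6] / (1/3)
 = 1/6 / (1/3)
 = 1/2

0.5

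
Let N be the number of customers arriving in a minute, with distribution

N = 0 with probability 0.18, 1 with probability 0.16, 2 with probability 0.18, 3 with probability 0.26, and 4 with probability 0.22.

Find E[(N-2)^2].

E[(N-2)^2] = Σ (n-2)^2·P(N=n)
 = 4·0.18 + 1·0.16 + 0·0.18 + 1·0.26 + 4·0.22
 = 0.72 + 0.16 + 0 + 0.26 + 0.88
 = 2.02

2.02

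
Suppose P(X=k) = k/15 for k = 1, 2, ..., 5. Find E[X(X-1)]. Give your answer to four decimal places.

11.3333

E[X(X-1)] = Σ x(x-1)·P(X=x)
 = 0·1/15 + 2·2/15 + 6·1/5 + 12·4/15 + 20·1/3
 = 0 + 4/15 + 6/5 + 16/5 + 20/3
 = 34/3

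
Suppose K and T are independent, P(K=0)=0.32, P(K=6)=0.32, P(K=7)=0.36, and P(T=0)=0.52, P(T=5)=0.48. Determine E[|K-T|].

E[|K-T|] = Σ_k Σ_t |k-t| · P(K=k)P(T=t)
 = 0·0.1664 + 5·0.1536 + 6·0.1664 + 1·0.1536 + 7·0.1872 + 2·0.1728
 = 0 + 0.768 + 0.9984 + 0.1536 + 1.3104 + 0.3456
 = 3.576

3.576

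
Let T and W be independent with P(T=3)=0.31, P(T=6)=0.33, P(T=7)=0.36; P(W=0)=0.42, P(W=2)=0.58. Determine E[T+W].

6.59

E[T+W] = Σ_t Σ_w (t+w) · P(T=t)P(W=w)
 = 3·0.1302 + 5·0.1798 + 6·0.1386 + 8·0.1914 + 7·0.1512 + 9·0.2088
 = 0.3906 + 0.899 + 0.8316 + 1.5312 + 1.0584 + 1.8792
 = 6.59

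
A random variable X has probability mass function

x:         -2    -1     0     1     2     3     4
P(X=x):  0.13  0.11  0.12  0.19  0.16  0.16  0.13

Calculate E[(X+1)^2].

E[(X+1)^2] = Σ (x+1)^2·P(X=x)
 = 1·0.13 + 0·0.11 + 1·0.12 + 4·0.19 + 9·0.16 + 16·0.16 + 25·0.13
 = 0.13 + 0 + 0.12 + 0.76 + 1.44 + 2.56 + 3.25
 = 8.26

8.26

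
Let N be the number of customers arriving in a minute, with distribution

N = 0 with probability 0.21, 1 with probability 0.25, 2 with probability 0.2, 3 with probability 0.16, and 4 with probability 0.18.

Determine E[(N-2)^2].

E[(N-2)^2] = Σ (n-2)^2·P(N=n)
 = 4·0.21 + 1·0.25 + 0·0.2 + 1·0.16 + 4·0.18
 = 0.84 + 0.25 + 0 + 0.16 + 0.72
 = 1.97

1.97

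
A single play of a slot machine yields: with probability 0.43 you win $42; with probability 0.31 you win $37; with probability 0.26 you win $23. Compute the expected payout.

35.51

E[payout] = 42·0.43 + 37·0.31 + 23·0.26
 = 18.06 + 11.47 + 5.98
 = 35.51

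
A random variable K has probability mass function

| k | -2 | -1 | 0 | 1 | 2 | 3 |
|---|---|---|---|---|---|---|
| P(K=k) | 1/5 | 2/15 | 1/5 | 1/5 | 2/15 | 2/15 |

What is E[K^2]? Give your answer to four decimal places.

E[K^2] = Σ k^2·P(K=k)
 = 4·1/5 + 1·2/15 + 0·1/5 + 1·1/5 + 4·2/15 + 9·2/15
 = 4/5 + 2/15 + 0 + 1/5 + 8/15 + 6/5
 = 43/15

2.8667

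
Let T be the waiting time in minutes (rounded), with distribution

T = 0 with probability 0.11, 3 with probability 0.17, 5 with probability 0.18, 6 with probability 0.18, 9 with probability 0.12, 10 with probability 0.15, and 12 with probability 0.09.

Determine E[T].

E[T] = Σ t·P(T=t)
 = 0·0.11 + 3·0.17 + 5·0.18 + 6·0.18 + 9·0.12 + 10·0.15 + 12·0.09
 = 0 + 0.51 + 0.9 + 1.08 + 1.08 + 1.5 + 1.08
 = 6.15

6.15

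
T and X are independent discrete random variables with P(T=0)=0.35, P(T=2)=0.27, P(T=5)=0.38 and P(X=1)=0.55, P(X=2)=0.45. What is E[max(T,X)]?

2.9475

E[max(T,X)] = Σ_t Σ_x max(t,x) · P(T=t)P(X=x)
 = 1·0.1925 + 2·0.1575 + 2·0.1485 + 2·0.1215 + 5·0.209 + 5·0.171
 = 0.1925 + 0.315 + 0.297 + 0.243 + 1.045 + 0.855
 = 2.9475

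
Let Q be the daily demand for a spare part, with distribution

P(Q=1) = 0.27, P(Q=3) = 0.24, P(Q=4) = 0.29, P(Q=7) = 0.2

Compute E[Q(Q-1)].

E[Q(Q-1)] = Σ q(q-1)·P(Q=q)
 = 0·0.27 + 6·0.24 + 12·0.29 + 42·0.2
 = 0 + 1.44 + 3.48 + 8.4
 = 13.32

13.32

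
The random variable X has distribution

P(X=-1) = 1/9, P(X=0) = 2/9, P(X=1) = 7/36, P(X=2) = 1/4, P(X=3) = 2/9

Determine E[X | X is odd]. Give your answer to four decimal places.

P(X is odd) = 1/9 + 7/36 + 2/9 = 19/36.
E[X | X is odd] = [(-1)·1/9 + 1·7/36 + 3·2/9] / (19/36)
 = 3/4 / (19/36)
 = 27/19

1.4211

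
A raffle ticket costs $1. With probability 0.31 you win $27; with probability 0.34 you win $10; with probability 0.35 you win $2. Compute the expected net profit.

E[payout] = 27·0.31 + 10·0.34 + 2·0.35
 = 8.37 + 3.4 + 0.7
 = 12.47
Net = 12.47 - 1 = 11.47

11.47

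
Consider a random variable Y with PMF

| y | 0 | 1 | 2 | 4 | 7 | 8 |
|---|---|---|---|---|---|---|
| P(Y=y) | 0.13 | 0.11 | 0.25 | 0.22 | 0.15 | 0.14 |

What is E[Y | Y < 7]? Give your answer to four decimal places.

P(Y < 7) = 0.13 + 0.11 + 0.25 + 0.22 = 0.71.
E[Y | Y < 7] = [0·0.13 + 1·0.11 + 2·0.25 + 4·0.22] / 0.71
 = 1.49 / 0.71
 = 149/71

2.0986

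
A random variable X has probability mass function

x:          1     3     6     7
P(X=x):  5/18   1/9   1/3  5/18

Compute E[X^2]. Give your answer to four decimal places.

E[X^2] = Σ x^2·P(X=x)
 = 1·5/18 + 9·1/9 + 36·1/3 + 49·5/18
 = 5/18 + 1 + 12 + 245/18
 = 242/9

26.8889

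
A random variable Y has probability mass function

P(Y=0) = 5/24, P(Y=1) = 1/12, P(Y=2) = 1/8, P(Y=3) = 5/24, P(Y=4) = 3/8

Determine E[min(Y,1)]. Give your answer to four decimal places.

E[min(Y,1)] = Σ min(y,1)·P(Y=y)
 = 0·5/24 + 1·1/12 + 1·1/8 + 1·5/24 + 1·3/8
 = 0 + 1/12 + 1/8 + 5/24 + 3/8
 = 19/24

0.7917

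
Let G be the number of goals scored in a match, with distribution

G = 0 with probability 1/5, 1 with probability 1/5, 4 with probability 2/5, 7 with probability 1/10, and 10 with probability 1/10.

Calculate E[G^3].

E[G^3] = Σ g^3·P(G=g)
 = 0·1/5 + 1·1/5 + 64·2/5 + 343·1/10 + 1000·1/10
 = 0 + 1/5 + 128/5 + 343/10 + 100
 = 1601/10

160.1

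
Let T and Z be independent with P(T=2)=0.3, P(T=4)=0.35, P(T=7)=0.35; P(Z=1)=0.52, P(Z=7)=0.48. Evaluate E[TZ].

E[TZ] = Σ_t Σ_z tz · P(T=t)P(Z=z)
 = 2·0.156 + 14·0.144 + 4·0.182 + 28·0.168 + 7·0.182 + 49·0.168
 = 0.312 + 2.016 + 0.728 + 4.704 + 1.274 + 8.232
 = 17.266

17.266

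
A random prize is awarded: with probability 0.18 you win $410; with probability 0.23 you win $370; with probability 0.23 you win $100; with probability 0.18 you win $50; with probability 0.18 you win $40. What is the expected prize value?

E[payout] = 410·0.18 + 370·0.23 + 100·0.23 + 50·0.18 + 40·0.18
 = 73.8 + 85.1 + 23 + 9 + 7.2
 = 198.1

198.1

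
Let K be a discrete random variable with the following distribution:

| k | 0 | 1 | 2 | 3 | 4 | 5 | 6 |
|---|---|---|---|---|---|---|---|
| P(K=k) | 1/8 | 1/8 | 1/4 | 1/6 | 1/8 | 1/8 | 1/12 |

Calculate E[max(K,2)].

3.125

E[max(K,2)] = Σ max(k,2)·P(K=k)
 = 2·1/8 + 2·1/8 + 2·1/4 + 3·1/6 + 4·1/8 + 5·1/8 + 6·1/12
 = 1/4 + 1/4 + 1/2 + 1/2 + 1/2 + 5/8 + 1/2
 = 25/8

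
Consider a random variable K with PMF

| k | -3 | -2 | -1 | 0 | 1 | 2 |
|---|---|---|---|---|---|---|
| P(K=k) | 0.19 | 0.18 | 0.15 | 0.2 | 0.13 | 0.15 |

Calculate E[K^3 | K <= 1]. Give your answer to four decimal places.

P(K <= 1) = 0.19 + 0.18 + 0.15 + 0.2 + 0.13 = 0.85.
E[K^3 | K <= 1] = [(-27)·0.19 + (-8)·0.18 + (-1)·0.15 + 0·0.2 + 1·0.13] / 0.85
 = -6.59 / 0.85
 = -659/85

-7.7529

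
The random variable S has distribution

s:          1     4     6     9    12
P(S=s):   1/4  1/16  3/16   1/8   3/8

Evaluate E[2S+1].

E[2S+1] = Σ (2s+1)·P(S=s)
 = 3·1/4 + 9·1/16 + 13·3/16 + 19·1/8 + 25·3/8
 = 3/4 + 9/16 + 39/16 + 19/8 + 75/8
 = 31/2

15.5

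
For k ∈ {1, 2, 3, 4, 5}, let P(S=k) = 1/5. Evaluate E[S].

3

E[S] = Σ s·P(S=s)
 = 1·1/5 + 2·1/5 + 3·1/5 + 4·1/5 + 5·1/5
 = 1/5 + 2/5 + 3/5 + 4/5 + 1
 = 3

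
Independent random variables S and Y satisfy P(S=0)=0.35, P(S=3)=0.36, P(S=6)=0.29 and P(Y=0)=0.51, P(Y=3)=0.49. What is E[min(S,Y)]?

0.9555

E[min(S,Y)] = Σ_s Σ_y min(s,y) · P(S=s)P(Y=y)
 = 0·0.1785 + 0·0.1715 + 0·0.1836 + 3·0.1764 + 0·0.1479 + 3·0.1421
 = 0 + 0 + 0 + 0.5292 + 0 + 0.4263
 = 0.9555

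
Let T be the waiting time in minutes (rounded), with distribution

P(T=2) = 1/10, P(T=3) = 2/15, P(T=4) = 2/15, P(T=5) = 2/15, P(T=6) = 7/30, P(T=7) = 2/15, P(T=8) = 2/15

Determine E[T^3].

194

E[T^3] = Σ t^3·P(T=t)
 = 8·1/10 + 27·2/15 + 64·2/15 + 125·2/15 + 216·7/30 + 343·2/15 + 512·2/15
 = 4/5 + 18/5 + 128/15 + 50/3 + 252/5 + 686/15 + 1024/15
 = 194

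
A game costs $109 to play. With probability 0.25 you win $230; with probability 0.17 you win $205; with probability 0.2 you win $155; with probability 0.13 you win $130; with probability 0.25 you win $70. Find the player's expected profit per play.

48.75

E[payout] = 230·0.25 + 205·0.17 + 155·0.2 + 130·0.13 + 70·0.25
 = 57.5 + 34.85 + 31 + 16.9 + 17.5
 = 157.75
Net = 157.75 - 109 = 48.75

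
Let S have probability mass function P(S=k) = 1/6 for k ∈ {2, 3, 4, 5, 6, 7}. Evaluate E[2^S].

E[2^S] = Σ 2^s·P(S=s)
 = 4·1/6 + 8·1/6 + 16·1/6 + 32·1/6 + 64·1/6 + 128·1/6
 = 2/3 + 4/3 + 8/3 + 16/3 + 32/3 + 64/3
 = 42

42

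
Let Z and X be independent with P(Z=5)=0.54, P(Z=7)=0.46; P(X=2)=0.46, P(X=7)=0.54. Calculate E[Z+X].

10.62

E[Z+X] = Σ_z Σ_x (z+x) · P(Z=z)P(X=x)
 = 7·0.2484 + 12·0.2916 + 9·0.2116 + 14·0.2484
 = 1.7388 + 3.4992 + 1.9044 + 3.4776
 = 10.62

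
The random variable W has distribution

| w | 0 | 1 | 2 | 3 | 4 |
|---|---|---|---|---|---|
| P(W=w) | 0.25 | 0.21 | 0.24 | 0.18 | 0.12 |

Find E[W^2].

4.71

E[W^2] = Σ w^2·P(W=w)
 = 0·0.25 + 1·0.21 + 4·0.24 + 9·0.18 + 16·0.12
 = 0 + 0.21 + 0.96 + 1.62 + 1.92
 = 4.71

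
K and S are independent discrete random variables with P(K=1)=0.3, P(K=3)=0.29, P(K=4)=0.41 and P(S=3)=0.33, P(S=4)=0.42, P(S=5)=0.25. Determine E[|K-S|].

1.3806

E[|K-S|] = Σ_k Σ_s |k-s| · P(K=k)P(S=s)
 = 2·0.099 + 3·0.126 + 4·0.075 + 0·0.0957 + 1·0.1218 + 2·0.0725 + 1·0.1353 + 0·0.1722 + 1·0.1025
 = 0.198 + 0.378 + 0.3 + 0 + 0.1218 + 0.145 + 0.1353 + 0 + 0.1025
 = 1.3806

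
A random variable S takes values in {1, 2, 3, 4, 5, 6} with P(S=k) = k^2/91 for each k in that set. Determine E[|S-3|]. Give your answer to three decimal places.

E[|S-3|] = Σ |s-3|·P(S=s)
 = 2·1/91 + 1·4/91 + 0·9/91 + 1·16/91 + 2·25/91 + 3·36/91
 = 2/91 + 4/91 + 0 + 16/91 + 50/91 + 108/91
 = 180/91

1.978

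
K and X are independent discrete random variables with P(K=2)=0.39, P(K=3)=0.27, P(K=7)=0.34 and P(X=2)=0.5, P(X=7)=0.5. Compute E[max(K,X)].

E[max(K,X)] = Σ_k Σ_x max(k,x) · P(K=k)P(X=x)
 = 2·0.195 + 7·0.195 + 3·0.135 + 7·0.135 + 7·0.17 + 7·0.17
 = 0.39 + 1.365 + 0.405 + 0.945 + 1.19 + 1.19
 = 5.485

5.485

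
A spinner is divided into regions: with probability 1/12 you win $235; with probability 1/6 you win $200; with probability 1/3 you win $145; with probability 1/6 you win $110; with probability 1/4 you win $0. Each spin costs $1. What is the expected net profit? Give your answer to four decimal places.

E[payout] = 235·1/12 + 200·1/6 + 145·1/3 + 110·1/6 + 0·1/4
 = 235/12 + 100/3 + 145/3 + 55/3 + 0
 = 1435/12
Net = 1435/12 - 1 = 1423/12

118.5833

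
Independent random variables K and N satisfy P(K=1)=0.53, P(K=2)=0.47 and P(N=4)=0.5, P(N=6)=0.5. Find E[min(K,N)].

E[min(K,N)] = Σ_k Σ_n min(k,n) · P(K=k)P(N=n)
 = 1·0.265 + 1·0.265 + 2·0.235 + 2·0.235
 = 0.265 + 0.265 + 0.47 + 0.47
 = 1.47

1.47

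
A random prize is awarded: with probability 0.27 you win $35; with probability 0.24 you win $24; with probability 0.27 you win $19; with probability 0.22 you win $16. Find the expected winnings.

23.86

E[payout] = 35·0.27 + 24·0.24 + 19·0.27 + 16·0.22
 = 9.45 + 5.76 + 5.13 + 3.52
 = 23.86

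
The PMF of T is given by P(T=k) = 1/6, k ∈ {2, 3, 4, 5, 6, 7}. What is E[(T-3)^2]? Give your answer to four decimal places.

E[(T-3)^2] = Σ (t-3)^2·P(T=t)
 = 1·1/6 + 0·1/6 + 1·1/6 + 4·1/6 + 9·1/6 + 16·1/6
 = 1/6 + 0 + 1/6 + 2/3 + 3/2 + 8/3
 = 31/6

5.1667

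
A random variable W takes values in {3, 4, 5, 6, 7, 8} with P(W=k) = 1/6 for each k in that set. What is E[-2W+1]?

-10

E[-2W+1] = Σ (-2w+1)·P(W=w)
 = (-5)·1/6 + (-7)·1/6 + (-9)·1/6 + (-11)·1/6 + (-13)·1/6 + (-15)·1/6
 = (-5/6) + (-7/6) + (-3/2) + (-11/6) + (-13/6) + (-5/2)
 = -10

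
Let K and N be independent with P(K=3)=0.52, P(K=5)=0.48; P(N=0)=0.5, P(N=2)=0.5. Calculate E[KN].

E[KN] = Σ_k Σ_n kn · P(K=k)P(N=n)
 = 0·0.26 + 6·0.26 + 0·0.24 + 10·0.24
 = 0 + 1.56 + 0 + 2.4
 = 3.96

3.96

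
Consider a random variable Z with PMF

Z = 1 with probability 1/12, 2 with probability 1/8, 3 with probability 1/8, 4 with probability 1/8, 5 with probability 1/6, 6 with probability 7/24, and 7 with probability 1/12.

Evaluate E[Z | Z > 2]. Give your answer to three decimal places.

5.105

P(Z > 2) = 1/8 + 1/8 + 1/6 + 7/24 + 1/12 = 19/24.
E[Z | Z > 2] = [3·1/8 + 4·1/8 + 5·1/6 + 6·7/24 + 7·1/12] / (19/24)
 = 97/24 / (19/24)
 = 97/19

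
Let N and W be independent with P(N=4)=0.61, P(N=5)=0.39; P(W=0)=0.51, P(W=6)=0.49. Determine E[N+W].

7.33

E[N+W] = Σ_n Σ_w (n+w) · P(N=n)P(W=w)
 = 4·0.3111 + 10·0.2989 + 5·0.1989 + 11·0.1911
 = 1.2444 + 2.989 + 0.9945 + 2.1021
 = 7.33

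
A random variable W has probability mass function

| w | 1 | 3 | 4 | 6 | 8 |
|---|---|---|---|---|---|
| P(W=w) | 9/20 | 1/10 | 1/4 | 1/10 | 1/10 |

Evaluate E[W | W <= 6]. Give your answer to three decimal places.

P(W <= 6) = 9/20 + 1/10 + 1/4 + 1/10 = 9/10.
E[W | W <= 6] = [1·9/20 + 3·1/10 + 4·1/4 + 6·1/10] / (9/10)
 = 47/20 / (9/10)
 = 47/18

2.611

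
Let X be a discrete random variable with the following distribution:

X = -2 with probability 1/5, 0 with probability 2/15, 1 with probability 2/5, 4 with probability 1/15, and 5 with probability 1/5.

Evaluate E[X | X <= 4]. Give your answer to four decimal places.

0.3333

P(X <= 4) = 1/5 + 2/15 + 2/5 + 1/15 = 4/5.
E[X | X <= 4] = [(-2)·1/5 + 0·2/15 + 1·2/5 + 4·1/15] / (4/5)
 = 4/15 / (4/5)
 = 1/3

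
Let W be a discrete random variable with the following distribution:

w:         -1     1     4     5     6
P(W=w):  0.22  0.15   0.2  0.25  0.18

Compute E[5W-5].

E[5W-5] = Σ (5w-5)·P(W=w)
 = (-10)·0.22 + 0·0.15 + 15·0.2 + 20·0.25 + 25·0.18
 = (-2.2) + 0 + 3 + 5 + 4.5
 = 10.3

10.3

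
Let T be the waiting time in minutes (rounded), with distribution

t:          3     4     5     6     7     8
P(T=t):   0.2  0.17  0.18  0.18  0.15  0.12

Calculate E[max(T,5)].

E[max(T,5)] = Σ max(t,5)·P(T=t)
 = 5·0.2 + 5·0.17 + 5·0.18 + 6·0.18 + 7·0.15 + 8·0.12
 = 1 + 0.85 + 0.9 + 1.08 + 1.05 + 0.96
 = 5.84

5.84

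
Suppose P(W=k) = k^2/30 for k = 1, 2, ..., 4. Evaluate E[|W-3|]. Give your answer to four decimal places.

0.7333

E[|W-3|] = Σ |w-3|·P(W=w)
 = 2·1/30 + 1·2/15 + 0·3/10 + 1·8/15
 = 1/15 + 2/15 + 0 + 8/15
 = 11/15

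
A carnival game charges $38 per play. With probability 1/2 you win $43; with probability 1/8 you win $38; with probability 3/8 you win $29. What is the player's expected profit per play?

E[payout] = 43·1/2 + 38·1/8 + 29·3/8
 = 43/2 + 19/4 + 87/8
 = 297/8
Net = 297/8 - 38 = -7/8

-0.875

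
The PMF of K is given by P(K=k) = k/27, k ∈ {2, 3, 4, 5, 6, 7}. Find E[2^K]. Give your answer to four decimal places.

56.8889

E[2^K] = Σ 2^k·P(K=k)
 = 4·2/27 + 8·1/9 + 16·4/27 + 32·5/27 + 64·2/9 + 128·7/27
 = 8/27 + 8/9 + 64/27 + 160/27 + 128/9 + 896/27
 = 512/9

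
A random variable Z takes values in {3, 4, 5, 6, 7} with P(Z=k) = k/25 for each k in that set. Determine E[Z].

5.4

E[Z] = Σ z·P(Z=z)
 = 3·3/25 + 4·4/25 + 5·1/5 + 6·6/25 + 7·7/25
 = 9/25 + 16/25 + 1 + 36/25 + 49/25
 = 27/5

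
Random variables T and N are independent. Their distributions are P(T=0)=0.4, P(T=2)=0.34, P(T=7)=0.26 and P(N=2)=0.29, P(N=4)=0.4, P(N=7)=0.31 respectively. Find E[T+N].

E[T+N] = Σ_t Σ_n (t+n) · P(T=t)P(N=n)
 = 2·0.116 + 4·0.16 + 7·0.124 + 4·0.0986 + 6·0.136 + 9·0.1054 + 9·0.0754 + 11·0.104 + 14·0.0806
 = 0.232 + 0.64 + 0.868 + 0.3944 + 0.816 + 0.9486 + 0.6786 + 1.144 + 1.1284
 = 6.85

6.85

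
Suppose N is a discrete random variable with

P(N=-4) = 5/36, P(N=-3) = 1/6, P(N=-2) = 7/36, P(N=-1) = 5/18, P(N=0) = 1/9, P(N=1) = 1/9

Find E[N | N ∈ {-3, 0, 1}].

-1

P(N ∈ {-3, 0, 1}) = 1/6 + 1/9 + 1/9 = 7/18.
E[N | N ∈ {-3, 0, 1}] = [(-3)·1/6 + 0·1/9 + 1·1/9] / (7/18)
 = -7/18 / (7/18)
 = -1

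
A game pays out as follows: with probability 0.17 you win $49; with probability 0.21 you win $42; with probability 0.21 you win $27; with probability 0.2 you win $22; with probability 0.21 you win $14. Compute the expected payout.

E[payout] = 49·0.17 + 42·0.21 + 27·0.21 + 22·0.2 + 14·0.21
 = 8.33 + 8.82 + 5.67 + 4.4 + 2.94
 = 30.16

30.16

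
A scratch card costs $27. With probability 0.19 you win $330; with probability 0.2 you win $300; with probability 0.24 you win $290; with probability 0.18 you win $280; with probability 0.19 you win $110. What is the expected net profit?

236.6

E[payout] = 330·0.19 + 300·0.2 + 290·0.24 + 280·0.18 + 110·0.19
 = 62.7 + 60 + 69.6 + 50.4 + 20.9
 = 263.6
Net = 263.6 - 27 = 236.6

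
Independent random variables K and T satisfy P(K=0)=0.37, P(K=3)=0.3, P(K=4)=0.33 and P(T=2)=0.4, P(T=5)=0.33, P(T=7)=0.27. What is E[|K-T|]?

2.888

E[|K-T|] = Σ_k Σ_t |k-t| · P(K=k)P(T=t)
 = 2·0.148 + 5·0.1221 + 7·0.0999 + 1·0.12 + 2·0.099 + 4·0.081 + 2·0.132 + 1·0.1089 + 3·0.0891
 = 0.296 + 0.6105 + 0.6993 + 0.12 + 0.198 + 0.324 + 0.264 + 0.1089 + 0.2673
 = 2.888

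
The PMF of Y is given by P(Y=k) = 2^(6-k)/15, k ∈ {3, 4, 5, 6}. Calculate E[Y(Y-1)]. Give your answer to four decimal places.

E[Y(Y-1)] = Σ y(y-1)·P(Y=y)
 = 6·8/15 + 12·4/15 + 20·2/15 + 30·1/15
 = 16/5 + 16/5 + 8/3 + 2
 = 166/15

11.0667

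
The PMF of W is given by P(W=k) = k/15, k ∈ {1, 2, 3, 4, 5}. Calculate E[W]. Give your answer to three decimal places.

E[W] = Σ w·P(W=w)
 = 1·1/15 + 2·2/15 + 3·1/5 + 4·4/15 + 5·1/3
 = 1/15 + 4/15 + 3/5 + 16/15 + 5/3
 = 11/3

3.667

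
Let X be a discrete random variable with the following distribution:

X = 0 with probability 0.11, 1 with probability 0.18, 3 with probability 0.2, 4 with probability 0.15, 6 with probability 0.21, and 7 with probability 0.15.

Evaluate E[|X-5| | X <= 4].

2.84375

P(X <= 4) = 0.11 + 0.18 + 0.2 + 0.15 = 0.64.
E[|X-5| | X <= 4] = [5·0.11 + 4·0.18 + 2·0.2 + 1·0.15] / 0.64
 = 1.82 / 0.64
 = 91/32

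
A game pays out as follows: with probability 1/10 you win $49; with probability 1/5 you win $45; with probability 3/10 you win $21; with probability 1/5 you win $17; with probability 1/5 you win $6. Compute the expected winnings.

24.8

E[payout] = 49·1/10 + 45·1/5 + 21·3/10 + 17·1/5 + 6·1/5
 = 49/10 + 9 + 63/10 + 17/5 + 6/5
 = 124/5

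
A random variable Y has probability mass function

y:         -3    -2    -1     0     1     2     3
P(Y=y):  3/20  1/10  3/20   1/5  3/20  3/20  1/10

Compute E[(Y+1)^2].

E[(Y+1)^2] = Σ (y+1)^2·P(Y=y)
 = 4·3/20 + 1·1/10 + 0·3/20 + 1·1/5 + 4·3/20 + 9·3/20 + 16·1/10
 = 3/5 + 1/10 + 0 + 1/5 + 3/5 + 27/20 + 8/5
 = 89/20

4.45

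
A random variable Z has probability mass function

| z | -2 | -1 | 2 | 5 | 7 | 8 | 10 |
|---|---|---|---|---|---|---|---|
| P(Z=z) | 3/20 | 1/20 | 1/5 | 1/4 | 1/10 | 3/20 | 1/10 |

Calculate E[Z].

E[Z] = Σ z·P(Z=z)
 = (-2)·3/20 + (-1)·1/20 + 2·1/5 + 5·1/4 + 7·1/10 + 8·3/20 + 10·1/10
 = (-3/10) + (-1/20) + 2/5 + 5/4 + 7/10 + 6/5 + 1
 = 21/5

4.2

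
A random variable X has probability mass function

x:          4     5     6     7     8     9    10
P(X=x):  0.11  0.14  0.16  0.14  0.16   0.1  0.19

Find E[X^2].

55.22

E[X^2] = Σ x^2·P(X=x)
 = 16·0.11 + 25·0.14 + 36·0.16 + 49·0.14 + 64·0.16 + 81·0.1 + 100·0.19
 = 1.76 + 3.5 + 5.76 + 6.86 + 10.24 + 8.1 + 19
 = 55.22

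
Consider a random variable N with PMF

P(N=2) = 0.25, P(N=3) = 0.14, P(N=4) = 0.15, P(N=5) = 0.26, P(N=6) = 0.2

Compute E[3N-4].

E[3N-4] = Σ (3n-4)·P(N=n)
 = 2·0.25 + 5·0.14 + 8·0.15 + 11·0.26 + 14·0.2
 = 0.5 + 0.7 + 1.2 + 2.86 + 2.8
 = 8.06

8.06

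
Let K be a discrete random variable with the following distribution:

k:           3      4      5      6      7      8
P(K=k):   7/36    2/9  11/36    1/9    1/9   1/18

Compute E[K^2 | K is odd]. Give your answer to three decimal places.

24.273

P(K is odd) = 7/36 + 11/36 + 1/9 = 11/18.
E[K^2 | K is odd] = [9·7/36 + 25·11/36 + 49·1/9] / (11/18)
 = 89/6 / (11/18)
 = 267/11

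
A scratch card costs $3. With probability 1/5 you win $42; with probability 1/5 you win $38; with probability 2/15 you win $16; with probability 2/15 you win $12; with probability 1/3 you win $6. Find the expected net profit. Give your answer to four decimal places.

18.7333

E[payout] = 42·1/5 + 38·1/5 + 16·2/15 + 12·2/15 + 6·1/3
 = 42/5 + 38/5 + 32/15 + 8/5 + 2
 = 326/15
Net = 326/15 - 3 = 281/15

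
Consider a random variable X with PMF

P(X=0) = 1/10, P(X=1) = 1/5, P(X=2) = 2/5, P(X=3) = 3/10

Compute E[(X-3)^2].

2.1

E[(X-3)^2] = Σ (x-3)^2·P(X=x)
 = 9·1/10 + 4·1/5 + 1·2/5 + 0·3/10
 = 9/10 + 4/5 + 2/5 + 0
 = 21/10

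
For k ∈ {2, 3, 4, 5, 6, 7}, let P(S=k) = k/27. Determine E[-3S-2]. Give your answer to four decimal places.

E[-3S-2] = Σ (-3s-2)·P(S=s)
 = (-8)·2/27 + (-11)·1/9 + (-14)·4/27 + (-17)·5/27 + (-20)·2/9 + (-23)·7/27
 = (-16/27) + (-11/9) + (-56/27) + (-85/27) + (-40/9) + (-161/27)
 = -157/9

-17.4444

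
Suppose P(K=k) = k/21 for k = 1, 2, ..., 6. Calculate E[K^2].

21

E[K^2] = Σ k^2·P(K=k)
 = 1·1/21 + 4·2/21 + 9·1/7 + 16·4/21 + 25·5/21 + 36·2/7
 = 1/21 + 8/21 + 9/7 + 64/21 + 125/21 + 72/7
 = 21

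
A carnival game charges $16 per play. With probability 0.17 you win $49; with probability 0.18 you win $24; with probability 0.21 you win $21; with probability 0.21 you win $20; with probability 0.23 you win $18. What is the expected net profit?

E[payout] = 49·0.17 + 24·0.18 + 21·0.21 + 20·0.21 + 18·0.23
 = 8.33 + 4.32 + 4.41 + 4.2 + 4.14
 = 25.4
Net = 25.4 - 16 = 9.4

9.4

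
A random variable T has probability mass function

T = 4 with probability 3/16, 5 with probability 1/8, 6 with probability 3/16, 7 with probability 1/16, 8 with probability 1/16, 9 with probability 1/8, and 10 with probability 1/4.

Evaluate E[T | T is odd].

P(T is odd) = 1/8 + 1/16 + 1/8 = 5/16.
E[T | T is odd] = [5·1/8 + 7·1/16 + 9·1/8] / (5/16)
 = 35/16 / (5/16)
 = 7

7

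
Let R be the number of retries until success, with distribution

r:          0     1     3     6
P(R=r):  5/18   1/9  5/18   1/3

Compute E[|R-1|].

E[|R-1|] = Σ |r-1|·P(R=r)
 = 1·5/18 + 0·1/9 + 2·5/18 + 5·1/3
 = 5/18 + 0 + 5/9 + 5/3
 = 5/2

2.5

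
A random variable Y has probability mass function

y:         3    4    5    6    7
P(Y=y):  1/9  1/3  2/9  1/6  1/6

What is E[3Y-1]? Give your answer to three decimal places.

E[3Y-1] = Σ (3y-1)·P(Y=y)
 = 8·1/9 + 11·1/3 + 14·2/9 + 17·1/6 + 20·1/6
 = 8/9 + 11/3 + 28/9 + 17/6 + 10/3
 = 83/6

13.833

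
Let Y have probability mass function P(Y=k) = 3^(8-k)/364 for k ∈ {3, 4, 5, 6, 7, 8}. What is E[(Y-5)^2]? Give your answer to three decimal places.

E[(Y-5)^2] = Σ (y-5)^2·P(Y=y)
 = 4·243/364 + 1·81/364 + 0·27/364 + 1·9/364 + 4·3/364 + 9·1/364
 = 243/91 + 81/364 + 0 + 9/364 + 3/91 + 9/364
 = 1083/364

2.975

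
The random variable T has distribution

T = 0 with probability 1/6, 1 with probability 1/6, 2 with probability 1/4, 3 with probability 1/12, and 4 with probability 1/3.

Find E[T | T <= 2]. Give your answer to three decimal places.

1.143

P(T <= 2) = 1/6 + 1/6 + 1/4 = 7/12.
E[T | T <= 2] = [0·1/6 + 1·1/6 + 2·1/4] / (7/12)
 = 2/3 / (7/12)
 = 8/7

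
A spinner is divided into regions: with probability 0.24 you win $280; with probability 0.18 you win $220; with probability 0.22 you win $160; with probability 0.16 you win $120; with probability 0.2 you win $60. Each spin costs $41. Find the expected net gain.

132.2

E[payout] = 280·0.24 + 220·0.18 + 160·0.22 + 120·0.16 + 60·0.2
 = 67.2 + 39.6 + 35.2 + 19.2 + 12
 = 173.2
Net = 173.2 - 41 = 132.2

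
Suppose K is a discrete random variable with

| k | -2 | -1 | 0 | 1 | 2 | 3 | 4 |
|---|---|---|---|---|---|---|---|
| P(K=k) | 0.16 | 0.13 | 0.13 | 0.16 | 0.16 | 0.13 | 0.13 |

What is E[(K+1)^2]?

E[(K+1)^2] = Σ (k+1)^2·P(K=k)
 = 1·0.16 + 0·0.13 + 1·0.13 + 4·0.16 + 9·0.16 + 16·0.13 + 25·0.13
 = 0.16 + 0 + 0.13 + 0.64 + 1.44 + 2.08 + 3.25
 = 7.7

7.7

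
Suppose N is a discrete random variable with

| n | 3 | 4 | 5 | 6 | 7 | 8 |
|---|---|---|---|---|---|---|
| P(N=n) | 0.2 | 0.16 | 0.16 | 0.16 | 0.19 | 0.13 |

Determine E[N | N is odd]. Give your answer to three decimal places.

4.964

P(N is odd) = 0.2 + 0.16 + 0.19 = 0.55.
E[N | N is odd] = [3·0.2 + 5·0.16 + 7·0.19] / 0.55
 = 2.73 / 0.55
 = 273/55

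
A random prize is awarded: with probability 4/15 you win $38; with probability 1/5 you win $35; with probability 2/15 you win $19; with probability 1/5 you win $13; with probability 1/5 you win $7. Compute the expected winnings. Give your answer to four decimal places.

E[payout] = 38·4/15 + 35·1/5 + 19·2/15 + 13·1/5 + 7·1/5
 = 152/15 + 7 + 38/15 + 13/5 + 7/5
 = 71/3

23.6667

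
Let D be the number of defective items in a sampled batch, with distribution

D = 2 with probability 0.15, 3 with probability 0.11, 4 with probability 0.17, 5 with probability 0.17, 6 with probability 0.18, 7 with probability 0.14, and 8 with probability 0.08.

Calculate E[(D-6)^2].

4.7

E[(D-6)^2] = Σ (d-6)^2·P(D=d)
 = 16·0.15 + 9·0.11 + 4·0.17 + 1·0.17 + 0·0.18 + 1·0.14 + 4·0.08
 = 2.4 + 0.99 + 0.68 + 0.17 + 0 + 0.14 + 0.32
 = 4.7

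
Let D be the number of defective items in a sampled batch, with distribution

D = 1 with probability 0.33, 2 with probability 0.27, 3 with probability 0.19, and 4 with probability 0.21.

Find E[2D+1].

5.56

E[2D+1] = Σ (2d+1)·P(D=d)
 = 3·0.33 + 5·0.27 + 7·0.19 + 9·0.21
 = 0.99 + 1.35 + 1.33 + 1.89
 = 5.56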